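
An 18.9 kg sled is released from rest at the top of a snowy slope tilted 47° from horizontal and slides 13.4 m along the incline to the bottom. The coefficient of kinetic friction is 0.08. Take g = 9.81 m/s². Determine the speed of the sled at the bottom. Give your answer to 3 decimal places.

The weight component along the incline is mg sin 47° = 135.600 N and the normal force is N = mg cos 47° = 126.449 N.
Friction up the slope is f = μN = 0.08 × 126.449 = 10.116 N, so the net downslope force is 135.600 − 10.116 = 125.484 N and a = 125.484 / 18.9 = 6.6394 m/s².
Starting from rest over a distance of 13.4 m, v² = 2aL = 2 × 6.6394 × 13.4 = 177.9359, so v = 13.3393 m/s.

13.339 m/s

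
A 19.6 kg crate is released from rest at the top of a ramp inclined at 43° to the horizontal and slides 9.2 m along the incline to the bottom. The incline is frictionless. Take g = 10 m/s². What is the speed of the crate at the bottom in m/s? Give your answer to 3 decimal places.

11.202 m/s

The weight component along the incline is mg sin 43° = 133.672 N and the normal force is N = mg cos 43° = 143.345 N.
With no friction, a = g sin 43° = 6.8200 m/s².
Starting from rest over a distance of 9.2 m, v² = 2aL = 2 × 6.8200 × 9.2 = 125.4880, so v = 11.2021 m/s.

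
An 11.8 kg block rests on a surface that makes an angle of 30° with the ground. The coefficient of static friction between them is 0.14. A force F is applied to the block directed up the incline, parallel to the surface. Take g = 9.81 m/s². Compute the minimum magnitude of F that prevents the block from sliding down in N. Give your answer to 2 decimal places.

43.84 N

The normal force is N = mg cos 30° = 100.249 N. With F at its minimum the block is on the verge of sliding down, so static friction is at its maximum μ_s N = 0.14 × 100.249 = 14.035 N and acts up the slope.
Equilibrium along the incline: F + μ_s N = mg sin 30°, so F = 57.879 − 14.035 = 43.844 N.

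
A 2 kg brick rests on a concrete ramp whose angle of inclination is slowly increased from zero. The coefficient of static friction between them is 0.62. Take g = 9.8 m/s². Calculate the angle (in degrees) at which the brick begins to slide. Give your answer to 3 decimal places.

At the threshold of sliding, static friction is at its maximum μ_s N and exactly balances the weight component along the incline: mg sin θ = μ_s mg cos θ.
Hence tan θ = μ_s = 0.62, so θ = arctan(0.62) = 31.7989°.

31.799°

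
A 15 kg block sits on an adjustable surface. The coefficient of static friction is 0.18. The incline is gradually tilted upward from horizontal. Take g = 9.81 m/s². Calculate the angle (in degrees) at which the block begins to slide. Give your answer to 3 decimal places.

At the threshold of sliding, static friction is at its maximum μ_s N and exactly balances the weight component along the incline: mg sin θ = μ_s mg cos θ.
Hence tan θ = μ_s = 0.18, so θ = arctan(0.18) = 10.2040°.

10.204°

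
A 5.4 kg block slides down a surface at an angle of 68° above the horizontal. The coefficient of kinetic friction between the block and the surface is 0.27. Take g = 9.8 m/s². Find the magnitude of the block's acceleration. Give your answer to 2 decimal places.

Resolving the weight along the incline: the component pulling the block down the slope is mg sin 68° = 5.4 × 9.8 × 0.9272 = 49.067 N, and the normal force is N = mg cos 68° = 5.4 × 9.8 × 0.3746 = 19.824 N.
Kinetic friction acts up the slope with magnitude f = μN = 0.27 × 19.824 = 5.352 N.
Net force along the incline is 49.067 − 5.352 = 43.715 N, so a = 43.715 / 5.4 = 8.0954 m/s².

8.10 m/s²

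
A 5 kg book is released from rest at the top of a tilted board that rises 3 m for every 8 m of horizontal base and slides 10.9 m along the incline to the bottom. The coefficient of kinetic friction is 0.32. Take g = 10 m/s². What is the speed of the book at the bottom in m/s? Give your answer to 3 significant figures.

The weight component along the incline is mg sin 20.56° = 17.556 N and the normal force is N = mg cos 20.56° = 46.816 N.
Friction up the slope is f = μN = 0.32 × 46.816 = 14.981 N, so the net downslope force is 17.556 − 14.981 = 2.575 N and a = 2.575 / 5 = 0.5150 m/s².
Starting from rest over a distance of 10.9 m, v² = 2aL = 2 × 0.5150 × 10.9 = 11.2270, so v = 3.3507 m/s.

3.35 m/s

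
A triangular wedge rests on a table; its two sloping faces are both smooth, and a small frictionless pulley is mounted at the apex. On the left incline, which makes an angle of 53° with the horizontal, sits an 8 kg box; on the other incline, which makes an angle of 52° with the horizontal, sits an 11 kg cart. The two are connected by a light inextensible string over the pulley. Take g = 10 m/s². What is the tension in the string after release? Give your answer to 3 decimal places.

73.487 N

Resolve each weight along its own incline: the 8 kg mass has component 8 × 10 × sin 53° = 63.891 N down its slope, and the 11 kg mass has 11 × 10 × sin 52° = 86.681 N down its slope.
The 11 kg side's 86.681 N exceeds the other side's 63.891 N, so that mass slides down and the 8 kg mass slides up. Taking that direction as positive, Newton's second law for the whole system gives 86.681 − 63.891 = (8 + 11) a, so a = 22.790 / 19 = 1.1995 m/s².
For the 8 kg mass (up-slope positive): T − 63.891 = 8 × 1.1995, so T = 73.487 N.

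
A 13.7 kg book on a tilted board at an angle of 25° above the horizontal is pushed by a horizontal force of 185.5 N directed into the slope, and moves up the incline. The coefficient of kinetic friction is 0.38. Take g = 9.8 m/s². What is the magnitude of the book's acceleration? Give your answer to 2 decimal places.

The horizontal push has components F cos 25° = 185.5 × 0.9063 = 168.119 N up the incline and F sin 25° = 185.5 × 0.4226 = 78.392 N pressing into the surface.
The normal force is therefore N = mg cos 25° + F sin 25° = 121.680 + 78.392 = 200.072 N, and kinetic friction down the slope is μN = 0.38 × 200.072 = 76.027 N.
Along the incline: F cos 25° − mg sin 25° − μN = ma, so 168.119 − 56.738 − 76.027 = 13.7 a, giving a = 2.5806 m/s².

2.58 m/s²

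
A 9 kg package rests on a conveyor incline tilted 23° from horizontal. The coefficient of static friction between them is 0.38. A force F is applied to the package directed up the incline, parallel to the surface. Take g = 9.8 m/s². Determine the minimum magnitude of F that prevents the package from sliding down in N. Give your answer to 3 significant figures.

3.61 N

The normal force is N = mg cos 23° = 81.189 N. With F at its minimum the package is on the verge of sliding down, so static friction is at its maximum μ_s N = 0.38 × 81.189 = 30.852 N and acts up the slope.
Equilibrium along the incline: F + μ_s N = mg sin 23°, so F = 34.462 − 30.852 = 3.610 N.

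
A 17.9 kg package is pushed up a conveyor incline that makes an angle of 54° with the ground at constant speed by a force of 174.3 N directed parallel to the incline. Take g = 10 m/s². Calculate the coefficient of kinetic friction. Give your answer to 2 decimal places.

0.28

At constant speed ΣF = 0 along the incline. The applied 174.3 N acts up the slope; the weight component mg sin 54° = 144.814 N and kinetic friction μN both act down the slope.
So 174.3 = 144.814 + μ × 105.214, giving μ = (174.3 − 144.814) / 105.214 = 0.2802.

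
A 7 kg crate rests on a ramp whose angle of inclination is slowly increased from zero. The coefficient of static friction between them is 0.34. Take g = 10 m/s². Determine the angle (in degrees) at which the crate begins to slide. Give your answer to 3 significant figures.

At the threshold of sliding, static friction is at its maximum μ_s N and exactly balances the weight component along the incline: mg sin θ = μ_s mg cos θ.
Hence tan θ = μ_s = 0.34, so θ = arctan(0.34) = 18.7780°.

18.8°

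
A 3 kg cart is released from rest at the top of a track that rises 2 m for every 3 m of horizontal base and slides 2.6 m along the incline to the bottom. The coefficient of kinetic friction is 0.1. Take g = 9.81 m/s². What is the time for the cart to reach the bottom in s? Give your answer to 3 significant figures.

1.06 s

The weight component along the incline is mg sin 33.69° = 16.325 N and the normal force is N = mg cos 33.69° = 24.487 N.
Friction up the slope is f = μN = 0.1 × 24.487 = 2.449 N, so the net downslope force is 16.325 − 2.449 = 13.876 N and a = 13.876 / 3 = 4.6253 m/s².
Starting from rest, L = ½at², so t = √(2L/a) = √(2 × 2.6 / 4.6253) = 1.0603 s.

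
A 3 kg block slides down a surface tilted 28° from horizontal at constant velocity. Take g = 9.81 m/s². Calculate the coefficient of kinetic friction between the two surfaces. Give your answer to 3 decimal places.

0.532

At constant velocity the net force along the incline is zero: mg sin 28° = μ mg cos 28°.
So μ = tan 28° = 0.4695 / 0.8829 = 0.5318.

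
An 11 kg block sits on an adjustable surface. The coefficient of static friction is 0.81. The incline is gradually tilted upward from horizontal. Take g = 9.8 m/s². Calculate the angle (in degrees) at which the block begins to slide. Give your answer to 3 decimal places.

At the threshold of sliding, static friction is at its maximum μ_s N and exactly balances the weight component along the incline: mg sin θ = μ_s mg cos θ.
Hence tan θ = μ_s = 0.81, so θ = arctan(0.81) = 39.0075°.

39.007°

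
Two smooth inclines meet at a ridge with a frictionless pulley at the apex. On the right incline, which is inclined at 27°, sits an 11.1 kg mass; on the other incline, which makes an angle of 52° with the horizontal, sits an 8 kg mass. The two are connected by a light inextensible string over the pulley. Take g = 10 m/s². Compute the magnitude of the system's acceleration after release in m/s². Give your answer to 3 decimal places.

Resolve each weight along its own incline: the 11.1 kg mass has component 11.1 × 10 × sin 27° = 50.393 N down its slope, and the 8 kg mass has 8 × 10 × sin 52° = 63.041 N down its slope.
The 8 kg side's 63.041 N exceeds the other side's 50.393 N, so that mass slides down and the 11.1 kg mass slides up. Taking that direction as positive, Newton's second law for the whole system gives 63.041 − 50.393 = (11.1 + 8) a, so a = 12.648 / 19.1 = 0.6622 m/s².

0.662 m/s²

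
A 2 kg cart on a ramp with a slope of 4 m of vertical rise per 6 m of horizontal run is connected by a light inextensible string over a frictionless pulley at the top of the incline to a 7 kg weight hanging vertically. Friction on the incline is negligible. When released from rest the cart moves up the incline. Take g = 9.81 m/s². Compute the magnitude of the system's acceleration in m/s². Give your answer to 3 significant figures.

6.42 m/s²

For the cart on the incline: the weight component along the slope is m₁g sin 33.69° = 2 × 9.81 × 0.5547 = 10.883 N and the normal force is N = m₁g cos 33.69° = 16.325 N.
Newton's second law for the cart (up-slope positive): T − 10.883 = 2 a. For the hanging weight (downward positive): 7 × 9.81 − T = 7 a.
Adding the two equations eliminates T: 57.787 = 9 a, so a = 6.4208 m/s².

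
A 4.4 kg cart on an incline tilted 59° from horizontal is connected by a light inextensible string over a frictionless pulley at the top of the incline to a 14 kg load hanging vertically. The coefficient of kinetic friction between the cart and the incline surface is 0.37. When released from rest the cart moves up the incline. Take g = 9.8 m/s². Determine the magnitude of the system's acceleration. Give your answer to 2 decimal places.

For the cart on the incline: the weight component along the slope is m₁g sin 59° = 4.4 × 9.8 × 0.8572 = 36.962 N and the normal force is N = m₁g cos 59° = 22.208 N.
Kinetic friction opposes the cart's motion up the incline: f = μN = 0.37 × 22.208 = 8.217 N acting down the slope.
Newton's second law for the cart (up-slope positive): T − 36.962 − 8.217 = 4.4 a. For the hanging load (downward positive): 14 × 9.8 − T = 14 a.
Adding the two equations eliminates T: 92.021 = 18.4 a, so a = 5.0011 m/s².

5.00 m/s²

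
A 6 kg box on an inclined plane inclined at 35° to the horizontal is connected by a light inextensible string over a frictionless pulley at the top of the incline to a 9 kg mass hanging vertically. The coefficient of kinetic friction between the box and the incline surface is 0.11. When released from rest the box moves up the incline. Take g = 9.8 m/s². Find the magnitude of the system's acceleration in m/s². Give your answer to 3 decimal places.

3.278 m/s²

For the box on the incline: the weight component along the slope is m₁g sin 35° = 6 × 9.8 × 0.5736 = 33.728 N and the normal force is N = m₁g cos 35° = 48.166 N.
Kinetic friction opposes the box's motion up the incline: f = μN = 0.11 × 48.166 = 5.298 N acting down the slope.
Newton's second law for the box (up-slope positive): T − 33.728 − 5.298 = 6 a. For the hanging mass (downward positive): 9 × 9.8 − T = 9 a.
Adding the two equations eliminates T: 49.174 = 15 a, so a = 3.2783 m/s².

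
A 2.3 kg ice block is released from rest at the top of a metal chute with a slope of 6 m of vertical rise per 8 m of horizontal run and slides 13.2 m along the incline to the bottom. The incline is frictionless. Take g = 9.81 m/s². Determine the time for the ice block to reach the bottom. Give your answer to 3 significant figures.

2.12 s

The weight component along the incline is mg sin 36.87° = 13.538 N and the normal force is N = mg cos 36.87° = 18.050 N.
With no friction, a = g sin 36.87° = 5.8860 m/s².
Starting from rest, L = ½at², so t = √(2L/a) = √(2 × 13.2 / 5.8860) = 2.1178 s.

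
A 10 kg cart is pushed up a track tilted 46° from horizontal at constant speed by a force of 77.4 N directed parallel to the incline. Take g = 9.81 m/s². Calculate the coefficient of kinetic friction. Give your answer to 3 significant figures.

At constant speed ΣF = 0 along the incline. The applied 77.4 N acts up the slope; the weight component mg sin 46° = 70.567 N and kinetic friction μN both act down the slope.
So 77.4 = 70.567 + μ × 68.146, giving μ = (77.4 − 70.567) / 68.146 = 0.1003.

0.100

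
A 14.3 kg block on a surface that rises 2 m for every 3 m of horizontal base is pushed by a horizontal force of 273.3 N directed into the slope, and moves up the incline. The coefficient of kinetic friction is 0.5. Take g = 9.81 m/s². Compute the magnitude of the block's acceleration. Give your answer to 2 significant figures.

The horizontal push has components F cos 33.69° = 273.3 × 0.8321 = 227.413 N up the incline and F sin 33.69° = 273.3 × 0.5547 = 151.600 N pressing into the surface.
The normal force is therefore N = mg cos 33.69° + F sin 33.69° = 116.729 + 151.600 = 268.329 N, and kinetic friction down the slope is μN = 0.5 × 268.329 = 134.165 N.
Along the incline: F cos 33.69° − mg sin 33.69° − μN = ma, so 227.413 − 77.815 − 134.165 = 14.3 a, giving a = 1.0792 m/s².

1.1 m/s²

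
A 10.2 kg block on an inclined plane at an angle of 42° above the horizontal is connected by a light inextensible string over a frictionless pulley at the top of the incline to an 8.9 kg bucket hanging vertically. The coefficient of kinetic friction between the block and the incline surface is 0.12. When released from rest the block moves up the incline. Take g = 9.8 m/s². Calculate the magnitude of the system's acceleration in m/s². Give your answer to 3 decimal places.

For the block on the incline: the weight component along the slope is m₁g sin 42° = 10.2 × 9.8 × 0.6691 = 66.883 N and the normal force is N = m₁g cos 42° = 74.285 N.
Kinetic friction opposes the block's motion up the incline: f = μN = 0.12 × 74.285 = 8.914 N acting down the slope.
Newton's second law for the block (up-slope positive): T − 66.883 − 8.914 = 10.2 a. For the hanging bucket (downward positive): 8.9 × 9.8 − T = 8.9 a.
Adding the two equations eliminates T: 11.423 = 19.1 a, so a = 0.5981 m/s².

0.598 m/s²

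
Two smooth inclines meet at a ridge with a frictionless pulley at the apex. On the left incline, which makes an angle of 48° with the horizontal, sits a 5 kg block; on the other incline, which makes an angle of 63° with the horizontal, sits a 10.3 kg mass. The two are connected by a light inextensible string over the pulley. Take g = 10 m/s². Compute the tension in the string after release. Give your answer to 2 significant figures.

55 N

Resolve each weight along its own incline: the 5 kg mass has component 5 × 10 × sin 48° = 37.157 N down its slope, and the 10.3 kg mass has 10.3 × 10 × sin 63° = 91.774 N down its slope.
The 10.3 kg side's 91.774 N exceeds the other side's 37.157 N, so that mass slides down and the 5 kg mass slides up. Taking that direction as positive, Newton's second law for the whole system gives 91.774 − 37.157 = (5 + 10.3) a, so a = 54.617 / 15.3 = 3.5697 m/s².
For the 5 kg mass (up-slope positive): T − 37.157 = 5 × 3.5697, so T = 55.005 N.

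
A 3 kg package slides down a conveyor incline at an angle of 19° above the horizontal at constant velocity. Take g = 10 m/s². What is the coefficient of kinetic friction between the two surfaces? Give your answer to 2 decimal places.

At constant velocity the net force along the incline is zero: mg sin 19° = μ mg cos 19°.
So μ = tan 19° = 0.3256 / 0.9455 = 0.3444.

0.34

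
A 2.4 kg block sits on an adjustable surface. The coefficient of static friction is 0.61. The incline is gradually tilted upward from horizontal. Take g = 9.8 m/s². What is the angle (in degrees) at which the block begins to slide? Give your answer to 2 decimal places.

At the threshold of sliding, static friction is at its maximum μ_s N and exactly balances the weight component along the incline: mg sin θ = μ_s mg cos θ.
Hence tan θ = μ_s = 0.61, so θ = arctan(0.61) = 31.3832°.

31.38°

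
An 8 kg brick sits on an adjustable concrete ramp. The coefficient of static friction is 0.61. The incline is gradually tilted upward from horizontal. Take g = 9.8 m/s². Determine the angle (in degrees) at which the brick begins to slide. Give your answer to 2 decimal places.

31.38°

At the threshold of sliding, static friction is at its maximum μ_s N and exactly balances the weight component along the incline: mg sin θ = μ_s mg cos θ.
Hence tan θ = μ_s = 0.61, so θ = arctan(0.61) = 31.3832°.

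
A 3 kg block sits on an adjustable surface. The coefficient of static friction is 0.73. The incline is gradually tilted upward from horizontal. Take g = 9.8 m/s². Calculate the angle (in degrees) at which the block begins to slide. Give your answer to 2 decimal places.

36.13°

At the threshold of sliding, static friction is at its maximum μ_s N and exactly balances the weight component along the incline: mg sin θ = μ_s mg cos θ.
Hence tan θ = μ_s = 0.73, so θ = arctan(0.73) = 36.1294°.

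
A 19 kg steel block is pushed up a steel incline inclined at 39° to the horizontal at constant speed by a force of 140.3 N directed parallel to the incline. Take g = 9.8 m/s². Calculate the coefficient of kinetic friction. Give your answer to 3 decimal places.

0.160

At constant speed ΣF = 0 along the incline. The applied 140.3 N acts up the slope; the weight component mg sin 39° = 117.179 N and kinetic friction μN both act down the slope.
So 140.3 = 117.179 + μ × 144.705, giving μ = (140.3 − 117.179) / 144.705 = 0.1598.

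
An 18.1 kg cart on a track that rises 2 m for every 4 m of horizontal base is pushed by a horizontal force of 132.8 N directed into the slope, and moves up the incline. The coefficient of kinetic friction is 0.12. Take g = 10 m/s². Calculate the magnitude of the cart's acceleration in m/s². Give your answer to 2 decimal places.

0.62 m/s²

The horizontal push has components F cos 26.57° = 132.8 × 0.8944 = 118.776 N up the incline and F sin 26.57° = 132.8 × 0.4472 = 59.388 N pressing into the surface.
The normal force is therefore N = mg cos 26.57° + F sin 26.57° = 161.886 + 59.388 = 221.274 N, and kinetic friction down the slope is μN = 0.12 × 221.274 = 26.553 N.
Along the incline: F cos 26.57° − mg sin 26.57° − μN = ma, so 118.776 − 80.943 − 26.553 = 18.1 a, giving a = 0.6232 m/s².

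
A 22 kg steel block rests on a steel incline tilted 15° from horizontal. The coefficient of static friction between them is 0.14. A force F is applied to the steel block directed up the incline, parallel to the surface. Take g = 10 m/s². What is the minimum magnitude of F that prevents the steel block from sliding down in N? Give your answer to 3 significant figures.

The normal force is N = mg cos 15° = 212.504 N. With F at its minimum the steel block is on the verge of sliding down, so static friction is at its maximum μ_s N = 0.14 × 212.504 = 29.751 N and acts up the slope.
Equilibrium along the incline: F + μ_s N = mg sin 15°, so F = 56.940 − 29.751 = 27.189 N.

27.2 N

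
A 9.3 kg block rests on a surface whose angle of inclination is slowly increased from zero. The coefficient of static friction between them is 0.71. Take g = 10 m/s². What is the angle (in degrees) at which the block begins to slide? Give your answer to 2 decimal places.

35.37°

At the threshold of sliding, static friction is at its maximum μ_s N and exactly balances the weight component along the incline: mg sin θ = μ_s mg cos θ.
Hence tan θ = μ_s = 0.71, so θ = arctan(0.71) = 35.3748°.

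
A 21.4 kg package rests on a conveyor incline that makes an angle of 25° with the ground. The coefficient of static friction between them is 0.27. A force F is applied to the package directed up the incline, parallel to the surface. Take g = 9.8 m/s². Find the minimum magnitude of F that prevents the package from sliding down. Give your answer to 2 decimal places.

The normal force is N = mg cos 25° = 190.071 N. With F at its minimum the package is on the verge of sliding down, so static friction is at its maximum μ_s N = 0.27 × 190.071 = 51.319 N and acts up the slope.
Equilibrium along the incline: F + μ_s N = mg sin 25°, so F = 88.632 − 51.319 = 37.313 N.

37.31 N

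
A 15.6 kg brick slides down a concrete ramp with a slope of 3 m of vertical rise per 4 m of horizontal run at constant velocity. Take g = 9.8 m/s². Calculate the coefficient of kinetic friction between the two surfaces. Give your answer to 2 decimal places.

At constant velocity the net force along the incline is zero: mg sin 36.87° = μ mg cos 36.87°.
So μ = tan 36.87° = 0.6000 / 0.8000 = 0.7500.

0.75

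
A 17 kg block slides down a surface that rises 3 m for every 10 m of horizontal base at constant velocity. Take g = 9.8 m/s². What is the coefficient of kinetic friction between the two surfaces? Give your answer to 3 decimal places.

0.300

At constant velocity the net force along the incline is zero: mg sin 16.70° = μ mg cos 16.70°.
So μ = tan 16.70° = 0.2873 / 0.9578 = 0.3000.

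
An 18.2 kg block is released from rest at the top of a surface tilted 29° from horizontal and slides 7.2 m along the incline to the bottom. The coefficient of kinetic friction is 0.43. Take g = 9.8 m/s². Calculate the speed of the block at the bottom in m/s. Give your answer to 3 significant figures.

3.92 m/s

The weight component along the incline is mg sin 29° = 86.471 N and the normal force is N = mg cos 29° = 155.997 N.
Friction up the slope is f = μN = 0.43 × 155.997 = 67.079 N, so the net downslope force is 86.471 − 67.079 = 19.392 N and a = 19.392 / 18.2 = 1.0655 m/s².
Starting from rest over a distance of 7.2 m, v² = 2aL = 2 × 1.0655 × 7.2 = 15.3432, so v = 3.9170 m/s.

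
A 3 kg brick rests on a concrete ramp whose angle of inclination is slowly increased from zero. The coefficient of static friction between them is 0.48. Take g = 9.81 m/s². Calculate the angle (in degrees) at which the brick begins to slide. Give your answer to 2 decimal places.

At the threshold of sliding, static friction is at its maximum μ_s N and exactly balances the weight component along the incline: mg sin θ = μ_s mg cos θ.
Hence tan θ = μ_s = 0.48, so θ = arctan(0.48) = 25.6410°.

25.64°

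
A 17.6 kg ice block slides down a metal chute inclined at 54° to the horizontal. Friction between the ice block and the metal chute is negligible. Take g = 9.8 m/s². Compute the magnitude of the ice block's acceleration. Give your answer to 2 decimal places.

Resolving the weight along the incline: the component pulling the ice block down the slope is mg sin 54° = 17.6 × 9.8 × 0.8090 = 139.536 N, and the normal force is N = mg cos 54° = 17.6 × 9.8 × 0.5878 = 101.384 N.
With no friction the net force along the incline is 139.536 N, so a = g sin 54° = 139.536 / 17.6 = 7.9282 m/s².

7.93 m/s²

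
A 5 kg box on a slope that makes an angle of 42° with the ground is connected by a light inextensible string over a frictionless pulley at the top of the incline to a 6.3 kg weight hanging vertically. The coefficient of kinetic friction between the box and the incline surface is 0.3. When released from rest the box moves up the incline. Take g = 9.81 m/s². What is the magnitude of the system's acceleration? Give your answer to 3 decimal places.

1.597 m/s²

For the box on the incline: the weight component along the slope is m₁g sin 42° = 5 × 9.81 × 0.6691 = 32.819 N and the normal force is N = m₁g cos 42° = 36.451 N.
Kinetic friction opposes the box's motion up the incline: f = μN = 0.3 × 36.451 = 10.935 N acting down the slope.
Newton's second law for the box (up-slope positive): T − 32.819 − 10.935 = 5 a. For the hanging weight (downward positive): 6.3 × 9.81 − T = 6.3 a.
Adding the two equations eliminates T: 18.049 = 11.3 a, so a = 1.5973 m/s².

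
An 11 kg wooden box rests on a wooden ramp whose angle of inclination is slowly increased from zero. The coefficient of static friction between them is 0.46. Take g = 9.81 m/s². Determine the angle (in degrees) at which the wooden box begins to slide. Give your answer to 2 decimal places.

At the threshold of sliding, static friction is at its maximum μ_s N and exactly balances the weight component along the incline: mg sin θ = μ_s mg cos θ.
Hence tan θ = μ_s = 0.46, so θ = arctan(0.46) = 24.7024°.

24.70°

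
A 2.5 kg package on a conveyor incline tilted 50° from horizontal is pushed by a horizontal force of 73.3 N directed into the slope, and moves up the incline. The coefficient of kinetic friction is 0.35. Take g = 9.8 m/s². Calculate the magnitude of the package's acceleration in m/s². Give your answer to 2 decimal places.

The horizontal push has components F cos 50° = 73.3 × 0.6428 = 47.117 N up the incline and F sin 50° = 73.3 × 0.7660 = 56.148 N pressing into the surface.
The normal force is therefore N = mg cos 50° + F sin 50° = 15.749 + 56.148 = 71.897 N, and kinetic friction down the slope is μN = 0.35 × 71.897 = 25.164 N.
Along the incline: F cos 50° − mg sin 50° − μN = ma, so 47.117 − 18.767 − 25.164 = 2.5 a, giving a = 1.2744 m/s².

1.27 m/s²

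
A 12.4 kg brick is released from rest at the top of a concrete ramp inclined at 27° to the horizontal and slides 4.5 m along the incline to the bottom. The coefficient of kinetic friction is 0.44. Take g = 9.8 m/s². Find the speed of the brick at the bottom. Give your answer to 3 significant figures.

2.34 m/s

The weight component along the incline is mg sin 27° = 55.169 N and the normal force is N = mg cos 27° = 108.275 N.
Friction up the slope is f = μN = 0.44 × 108.275 = 47.641 N, so the net downslope force is 55.169 − 47.641 = 7.528 N and a = 7.528 / 12.4 = 0.6071 m/s².
Starting from rest over a distance of 4.5 m, v² = 2aL = 2 × 0.6071 × 4.5 = 5.4639, so v = 2.3375 m/s.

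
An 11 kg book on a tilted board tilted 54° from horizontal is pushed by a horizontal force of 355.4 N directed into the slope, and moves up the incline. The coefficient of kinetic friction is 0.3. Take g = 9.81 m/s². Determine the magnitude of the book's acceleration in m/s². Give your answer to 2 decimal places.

The horizontal push has components F cos 54° = 355.4 × 0.5878 = 208.904 N up the incline and F sin 54° = 355.4 × 0.8090 = 287.519 N pressing into the surface.
The normal force is therefore N = mg cos 54° + F sin 54° = 63.429 + 287.519 = 350.948 N, and kinetic friction down the slope is μN = 0.3 × 350.948 = 105.284 N.
Along the incline: F cos 54° − mg sin 54° − μN = ma, so 208.904 − 87.299 − 105.284 = 11 a, giving a = 1.4837 m/s².

1.48 m/s²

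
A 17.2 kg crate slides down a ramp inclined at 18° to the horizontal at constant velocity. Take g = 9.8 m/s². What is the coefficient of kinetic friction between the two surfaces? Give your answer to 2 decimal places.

0.32

At constant velocity the net force along the incline is zero: mg sin 18° = μ mg cos 18°.
So μ = tan 18° = 0.3090 / 0.9511 = 0.3249.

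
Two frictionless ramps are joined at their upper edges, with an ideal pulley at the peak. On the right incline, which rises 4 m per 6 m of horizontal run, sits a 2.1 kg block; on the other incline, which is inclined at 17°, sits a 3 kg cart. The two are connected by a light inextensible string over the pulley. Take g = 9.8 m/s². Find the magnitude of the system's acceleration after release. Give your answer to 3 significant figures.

0.553 m/s²

Resolve each weight along its own incline: the 2.1 kg mass has component 2.1 × 9.8 × sin 33.69° = 11.416 N down its slope, and the 3 kg mass has 3 × 9.8 × sin 17° = 8.596 N down its slope.
The 2.1 kg side's 11.416 N exceeds the other side's 8.596 N, so that mass slides down and the 3 kg mass slides up. Taking that direction as positive, Newton's second law for the whole system gives 11.416 − 8.596 = (2.1 + 3) a, so a = 2.820 / 5.1 = 0.5529 m/s².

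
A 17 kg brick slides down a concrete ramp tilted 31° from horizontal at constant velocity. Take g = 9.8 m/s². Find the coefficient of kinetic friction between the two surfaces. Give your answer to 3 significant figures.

0.601

At constant velocity the net force along the incline is zero: mg sin 31° = μ mg cos 31°.
So μ = tan 31° = 0.5150 / 0.8572 = 0.6008.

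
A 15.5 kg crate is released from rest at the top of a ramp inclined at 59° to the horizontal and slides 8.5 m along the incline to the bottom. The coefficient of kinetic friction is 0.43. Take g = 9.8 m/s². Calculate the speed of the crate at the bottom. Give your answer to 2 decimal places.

10.29 m/s

The weight component along the incline is mg sin 59° = 130.204 N and the normal force is N = mg cos 59° = 78.234 N.
Friction up the slope is f = μN = 0.43 × 78.234 = 33.641 N, so the net downslope force is 130.204 − 33.641 = 96.563 N and a = 96.563 / 15.5 = 6.2299 m/s².
Starting from rest over a distance of 8.5 m, v² = 2aL = 2 × 6.2299 × 8.5 = 105.9083, so v = 10.2912 m/s.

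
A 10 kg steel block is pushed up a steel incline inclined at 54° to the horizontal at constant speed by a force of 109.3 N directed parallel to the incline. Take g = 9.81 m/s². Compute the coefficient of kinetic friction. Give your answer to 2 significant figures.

At constant speed ΣF = 0 along the incline. The applied 109.3 N acts up the slope; the weight component mg sin 54° = 79.365 N and kinetic friction μN both act down the slope.
So 109.3 = 79.365 + μ × 57.662, giving μ = (109.3 − 79.365) / 57.662 = 0.5191.

0.52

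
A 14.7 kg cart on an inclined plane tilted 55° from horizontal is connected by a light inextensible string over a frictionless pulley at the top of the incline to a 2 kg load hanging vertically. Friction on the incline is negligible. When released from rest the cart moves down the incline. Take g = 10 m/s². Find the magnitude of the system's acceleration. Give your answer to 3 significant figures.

For the cart on the incline: the weight component along the slope is m₁g sin 55° = 14.7 × 10 × 0.8192 = 120.422 N and the normal force is N = m₁g cos 55° = 84.316 N.
Newton's second law for the cart (down-slope positive): 120.422 − T = 14.7 a. For the hanging load (upward positive): T − 2 × 10 = 2 a.
Adding the two equations eliminates T: 100.422 = 16.7 a, so a = 6.0133 m/s².

6.01 m/s²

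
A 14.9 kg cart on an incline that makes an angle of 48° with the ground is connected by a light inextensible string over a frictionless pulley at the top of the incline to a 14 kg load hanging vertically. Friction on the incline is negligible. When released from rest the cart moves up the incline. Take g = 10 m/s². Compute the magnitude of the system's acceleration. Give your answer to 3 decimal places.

For the cart on the incline: the weight component along the slope is m₁g sin 48° = 14.9 × 10 × 0.7431 = 110.722 N and the normal force is N = m₁g cos 48° = 99.700 N.
Newton's second law for the cart (up-slope positive): T − 110.722 = 14.9 a. For the hanging load (downward positive): 14 × 10 − T = 14 a.
Adding the two equations eliminates T: 29.278 = 28.9 a, so a = 1.0131 m/s².

1.013 m/s²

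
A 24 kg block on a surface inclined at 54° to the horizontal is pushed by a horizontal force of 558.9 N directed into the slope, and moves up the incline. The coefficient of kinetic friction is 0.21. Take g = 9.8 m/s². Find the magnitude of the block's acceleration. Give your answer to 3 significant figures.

0.594 m/s²

The horizontal push has components F cos 54° = 558.9 × 0.5878 = 328.521 N up the incline and F sin 54° = 558.9 × 0.8090 = 452.150 N pressing into the surface.
The normal force is therefore N = mg cos 54° + F sin 54° = 138.251 + 452.150 = 590.401 N, and kinetic friction down the slope is μN = 0.21 × 590.401 = 123.984 N.
Along the incline: F cos 54° − mg sin 54° − μN = ma, so 328.521 − 190.277 − 123.984 = 24 a, giving a = 0.5942 m/s².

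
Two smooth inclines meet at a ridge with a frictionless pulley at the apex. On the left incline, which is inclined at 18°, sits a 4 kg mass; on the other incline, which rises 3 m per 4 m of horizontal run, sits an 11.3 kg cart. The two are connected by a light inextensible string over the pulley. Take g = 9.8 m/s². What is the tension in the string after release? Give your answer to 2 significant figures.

Resolve each weight along its own incline: the 4 kg mass has component 4 × 9.8 × sin 18° = 12.113 N down its slope, and the 11.3 kg mass has 11.3 × 9.8 × sin 36.87° = 66.444 N down its slope.
The 11.3 kg side's 66.444 N exceeds the other side's 12.113 N, so that mass slides down and the 4 kg mass slides up. Taking that direction as positive, Newton's second law for the whole system gives 66.444 − 12.113 = (4 + 11.3) a, so a = 54.331 / 15.3 = 3.5510 m/s².
For the 4 kg mass (up-slope positive): T − 12.113 = 4 × 3.5510, so T = 26.317 N.

26 N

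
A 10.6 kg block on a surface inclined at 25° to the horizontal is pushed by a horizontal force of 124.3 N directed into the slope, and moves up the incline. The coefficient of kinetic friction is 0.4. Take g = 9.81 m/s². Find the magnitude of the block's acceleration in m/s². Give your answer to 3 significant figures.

The horizontal push has components F cos 25° = 124.3 × 0.9063 = 112.653 N up the incline and F sin 25° = 124.3 × 0.4226 = 52.529 N pressing into the surface.
The normal force is therefore N = mg cos 25° + F sin 25° = 94.243 + 52.529 = 146.772 N, and kinetic friction down the slope is μN = 0.4 × 146.772 = 58.709 N.
Along the incline: F cos 25° − mg sin 25° − μN = ma, so 112.653 − 43.944 − 58.709 = 10.6 a, giving a = 0.9434 m/s².

0.943 m/s²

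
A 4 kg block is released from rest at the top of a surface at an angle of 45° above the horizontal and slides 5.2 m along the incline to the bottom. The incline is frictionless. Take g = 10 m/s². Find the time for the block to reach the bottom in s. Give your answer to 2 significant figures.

1.2 s

The weight component along the incline is mg sin 45° = 28.284 N and the normal force is N = mg cos 45° = 28.284 N.
With no friction, a = g sin 45° = 7.0711 m/s².
Starting from rest, L = ½at², so t = √(2L/a) = √(2 × 5.2 / 7.0711) = 1.2128 s.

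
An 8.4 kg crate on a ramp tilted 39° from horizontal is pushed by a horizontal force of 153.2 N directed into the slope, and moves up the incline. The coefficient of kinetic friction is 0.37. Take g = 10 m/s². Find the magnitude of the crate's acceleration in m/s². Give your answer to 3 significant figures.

0.758 m/s²

The horizontal push has components F cos 39° = 153.2 × 0.7771 = 119.052 N up the incline and F sin 39° = 153.2 × 0.6293 = 96.409 N pressing into the surface.
The normal force is therefore N = mg cos 39° + F sin 39° = 65.276 + 96.409 = 161.685 N, and kinetic friction down the slope is μN = 0.37 × 161.685 = 59.823 N.
Along the incline: F cos 39° − mg sin 39° − μN = ma, so 119.052 − 52.861 − 59.823 = 8.4 a, giving a = 0.7581 m/s².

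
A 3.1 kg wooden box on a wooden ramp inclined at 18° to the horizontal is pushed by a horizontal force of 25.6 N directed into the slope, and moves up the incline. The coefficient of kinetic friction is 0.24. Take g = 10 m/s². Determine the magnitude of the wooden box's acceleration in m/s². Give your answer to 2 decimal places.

The horizontal push has components F cos 18° = 25.6 × 0.9511 = 24.348 N up the incline and F sin 18° = 25.6 × 0.3090 = 7.910 N pressing into the surface.
The normal force is therefore N = mg cos 18° + F sin 18° = 29.484 + 7.910 = 37.394 N, and kinetic friction down the slope is μN = 0.24 × 37.394 = 8.975 N.
Along the incline: F cos 18° − mg sin 18° − μN = ma, so 24.348 − 9.579 − 8.975 = 3.1 a, giving a = 1.8690 m/s².

1.87 m/s²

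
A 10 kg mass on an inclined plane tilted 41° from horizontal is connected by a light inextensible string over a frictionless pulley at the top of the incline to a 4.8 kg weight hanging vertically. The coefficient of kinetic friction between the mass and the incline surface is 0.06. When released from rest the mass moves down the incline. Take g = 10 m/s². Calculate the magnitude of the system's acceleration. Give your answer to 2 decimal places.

0.88 m/s²

For the mass on the incline: the weight component along the slope is m₁g sin 41° = 10 × 10 × 0.6561 = 65.610 N and the normal force is N = m₁g cos 41° = 75.471 N.
Kinetic friction opposes the mass's motion down the incline: f = μN = 0.06 × 75.471 = 4.528 N acting up the slope.
Newton's second law for the mass (down-slope positive): 65.610 − 4.528 − T = 10 a. For the hanging weight (upward positive): T − 4.8 × 10 = 4.8 a.
Adding the two equations eliminates T: 13.082 = 14.8 a, so a = 0.8839 m/s².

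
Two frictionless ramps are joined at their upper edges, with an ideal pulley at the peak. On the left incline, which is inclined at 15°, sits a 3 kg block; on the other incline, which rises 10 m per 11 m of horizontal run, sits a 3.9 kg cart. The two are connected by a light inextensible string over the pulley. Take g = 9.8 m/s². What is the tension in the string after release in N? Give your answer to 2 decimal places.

Resolve each weight along its own incline: the 3 kg mass has component 3 × 9.8 × sin 15° = 7.609 N down its slope, and the 3.9 kg mass has 3.9 × 9.8 × sin 42.27° = 25.710 N down its slope.
The 3.9 kg side's 25.710 N exceeds the other side's 7.609 N, so that mass slides down and the 3 kg mass slides up. Taking that direction as positive, Newton's second law for the whole system gives 25.710 − 7.609 = (3 + 3.9) a, so a = 18.101 / 6.9 = 2.6233 m/s².
For the 3 kg mass (up-slope positive): T − 7.609 = 3 × 2.6233, so T = 15.479 N.

15.48 N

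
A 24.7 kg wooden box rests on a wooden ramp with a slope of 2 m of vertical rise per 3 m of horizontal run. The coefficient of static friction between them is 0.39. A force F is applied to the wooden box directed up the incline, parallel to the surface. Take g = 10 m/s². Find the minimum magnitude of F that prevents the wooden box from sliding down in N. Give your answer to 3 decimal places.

56.860 N

The normal force is N = mg cos 33.69° = 205.516 N. With F at its minimum the wooden box is on the verge of sliding down, so static friction is at its maximum μ_s N = 0.39 × 205.516 = 80.151 N and acts up the slope.
Equilibrium along the incline: F + μ_s N = mg sin 33.69°, so F = 137.011 − 80.151 = 56.860 N.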